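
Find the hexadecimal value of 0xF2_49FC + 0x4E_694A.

0x140B346

Add column by column in base 16, right to left:
  C+A = 6 carry 1
  F+4+1 = 4 carry 1
  9+9+1 = 3 carry 1
  4+6+1 = B
  2+E = 0 carry 1
  F+4+1 = 4 carry 1
  final carry 1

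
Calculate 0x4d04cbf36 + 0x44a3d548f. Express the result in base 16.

0x91a8a13c5

Add column by column in base 16, right to left:
  6+f = 5 carry 1
  3+8+1 = c
  f+4 = 3 carry 1
  b+5+1 = 1 carry 1
  c+d+1 = a carry 1
  4+3+1 = 8
  0+a = a
  d+4 = 1 carry 1
  4+4+1 = 9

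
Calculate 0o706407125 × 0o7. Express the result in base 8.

Multiply each base-8 digit by 7, carrying:
  5×7 = 35 → write 3 carry 4
  2×7+4 = 18 → write 2 carry 2
  1×7+2 = 9 → write 1 carry 1
  7×7+1 = 50 → write 2 carry 6
  0×7+6 = 6 → write 6
  4×7 = 28 → write 4 carry 3
  6×7+3 = 45 → write 5 carry 5
  0×7+5 = 5 → write 5
  7×7 = 49 → write 1 carry 6
  remaining carry: 6

0o6155462123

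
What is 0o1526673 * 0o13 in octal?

Multiply each base-8 digit by 11, carrying:
  3×11 = 33 → write 1 carry 4
  7×11+4 = 81 → write 1 carry 10
  6×11+10 = 76 → write 4 carry 9
  6×11+9 = 75 → write 3 carry 9
  2×11+9 = 31 → write 7 carry 3
  5×11+3 = 58 → write 2 carry 7
  1×11+7 = 18 → write 2 carry 2
  remaining carry: 2

0o22273411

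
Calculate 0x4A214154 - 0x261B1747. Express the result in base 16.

0x24062A0D

Subtract column by column in base 16:
  4-7 → D (borrow)
  5-4-1 → 0
  1-7 → A (borrow)
  4-1-1 → 2
  1-B → 6 (borrow)
  2-1-1 → 0
  A-6 → 4
  4-2 → 2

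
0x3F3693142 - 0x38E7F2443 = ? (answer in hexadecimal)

Subtract column by column in base 16:
  2-3 → F (borrow)
  4-4-1 → F (borrow)
  1-4-1 → C (borrow)
  3-2-1 → 0
  9-F → A (borrow)
  6-7-1 → E (borrow)
  3-E-1 → 4 (borrow)
  F-8-1 → 6
  3-3 → 0

0x64EA0CFF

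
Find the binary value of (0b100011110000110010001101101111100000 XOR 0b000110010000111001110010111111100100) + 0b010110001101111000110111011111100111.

0b111011101110000100110110101111101011

First 0b100011110000110010001101101111100000 XOR 0b000110010000111001110010111111100100 = 0b100101100000001011111111010000000100.
Add column by column in base 2, right to left:
  0+1 = 1
  0+1 = 1
  1+1 = 0 carry 1
  0+0+1 = 1
  0+0 = 0
  0+1 = 1
  0+1 = 1
  0+1 = 1
  0+1 = 1
  0+1 = 1
  1+1 = 0 carry 1
  0+0+1 = 1
  1+1 = 0 carry 1
  1+1+1 = 1 carry 1
  1+1+1 = 1 carry 1
  1+0+1 = 0 carry 1
  1+1+1 = 1 carry 1
  1+1+1 = 1 carry 1
  1+0+1 = 0 carry 1
  1+0+1 = 0 carry 1
  0+0+1 = 1
  1+1 = 0 carry 1
  0+1+1 = 0 carry 1
  0+1+1 = 0 carry 1
  0+1+1 = 0 carry 1
  0+0+1 = 1
  0+1 = 1
  0+1 = 1
  0+0 = 0
  1+0 = 1
  1+0 = 1
  0+1 = 1
  1+1 = 0 carry 1
  0+0+1 = 1
  0+1 = 1
  1+0 = 1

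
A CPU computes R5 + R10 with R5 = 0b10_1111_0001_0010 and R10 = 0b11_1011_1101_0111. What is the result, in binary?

0b110101011101001

Add column by column in base 2, right to left:
  0+1 = 1
  1+1 = 0 carry 1
  0+1+1 = 0 carry 1
  0+0+1 = 1
  1+1 = 0 carry 1
  0+0+1 = 1
  0+1 = 1
  0+1 = 1
  1+1 = 0 carry 1
  1+1+1 = 1 carry 1
  1+0+1 = 0 carry 1
  1+1+1 = 1 carry 1
  0+1+1 = 0 carry 1
  1+1+1 = 1 carry 1
  final carry 1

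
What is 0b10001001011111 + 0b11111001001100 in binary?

0b110000010101011

Add column by column in base 2, right to left:
  1+0 = 1
  1+0 = 1
  1+1 = 0 carry 1
  1+1+1 = 1 carry 1
  1+0+1 = 0 carry 1
  0+0+1 = 1
  1+1 = 0 carry 1
  0+0+1 = 1
  0+0 = 0
  1+1 = 0 carry 1
  0+1+1 = 0 carry 1
  0+1+1 = 0 carry 1
  0+1+1 = 0 carry 1
  1+1+1 = 1 carry 1
  final carry 1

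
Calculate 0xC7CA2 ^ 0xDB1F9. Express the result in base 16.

0x1CD5B

XOR each hex digit independently (no carries):
  C^D=1, 7^B=C, C^1=D, A^F=5, 2^9=B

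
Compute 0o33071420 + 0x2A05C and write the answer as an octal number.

0o33611554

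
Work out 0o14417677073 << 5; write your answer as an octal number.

0o620773743540

5 bits is not a whole number of base-8 digits; in binary: 1100100001111110111111000111011 << 5 = 110010000111111011111100011101100000.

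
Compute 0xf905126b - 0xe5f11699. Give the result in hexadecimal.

0x1313fbd2

Subtract column by column in base 16:
  b-9 → 2
  6-9 → d (borrow)
  2-6-1 → b (borrow)
  1-1-1 → f (borrow)
  5-1-1 → 3
  0-f → 1 (borrow)
  9-5-1 → 3
  f-e → 1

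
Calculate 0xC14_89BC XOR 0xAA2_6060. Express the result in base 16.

0x6B6E9DC

XOR each hex digit independently (no carries):
  C^A=6, 1^A=B, 4^2=6, 8^6=E, 9^0=9, B^6=D, C^0=C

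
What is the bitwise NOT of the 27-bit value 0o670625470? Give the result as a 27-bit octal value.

0o107152307

Each oct digit d becomes 7−d:
  6→1, 7→0, 0→7, 6→1, 2→5, 5→2, 4→3, 7→0, 0→7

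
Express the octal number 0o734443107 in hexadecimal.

Each octal digit is 3 bits: 7=111 3=011 4=100 4=100 4=100 3=011 1=001 0=000 7=111.
Group the bits into nibbles: 0111 0111 0010 0100 0110 0100 0111 → 7724647.

0x7724647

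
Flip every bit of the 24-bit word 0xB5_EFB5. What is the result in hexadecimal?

0x4A104A

Each hex digit d becomes F−d:
  B→4, 5→A, E→1, F→0, B→4, 5→A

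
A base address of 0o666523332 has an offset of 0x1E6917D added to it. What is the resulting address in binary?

0b1000110000010011100001010111

0o666523332 = 0b110110110101010011011011010 in binary.
0x1E6917D = 0b1111001101001000101111101 in binary.
Add column by column in base 2, right to left:
  0+1 = 1
  1+0 = 1
  0+1 = 1
  1+1 = 0 carry 1
  1+1+1 = 1 carry 1
  0+1+1 = 0 carry 1
  1+1+1 = 1 carry 1
  1+0+1 = 0 carry 1
  0+1+1 = 0 carry 1
  1+0+1 = 0 carry 1
  1+0+1 = 0 carry 1
  0+0+1 = 1
  0+1 = 1
  1+0 = 1
  0+0 = 0
  1+1 = 0 carry 1
  0+0+1 = 1
  1+1 = 0 carry 1
  0+1+1 = 0 carry 1
  1+0+1 = 0 carry 1
  1+0+1 = 0 carry 1
  0+1+1 = 0 carry 1
  1+1+1 = 1 carry 1
  1+1+1 = 1 carry 1
  0+1+1 = 0 carry 1
  1+0+1 = 0 carry 1
  1+0+1 = 0 carry 1
  final carry 1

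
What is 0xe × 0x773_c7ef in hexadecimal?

Multiply each base-16 digit by 14, carrying:
  f×14 = 210 → write 2 carry 13
  e×14+13 = 209 → write 1 carry 13
  7×14+13 = 111 → write f carry 6
  c×14+6 = 174 → write e carry 10
  3×14+10 = 52 → write 4 carry 3
  7×14+3 = 101 → write 5 carry 6
  7×14+6 = 104 → write 8 carry 6
  remaining carry: 6

0x6854ef12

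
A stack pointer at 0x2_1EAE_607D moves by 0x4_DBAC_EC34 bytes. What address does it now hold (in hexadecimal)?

0x6FA5B4CB1

Add column by column in base 16, right to left:
  D+4 = 1 carry 1
  7+3+1 = B
  0+C = C
  6+E = 4 carry 1
  E+C+1 = B carry 1
  A+A+1 = 5 carry 1
  E+B+1 = A carry 1
  1+D+1 = F
  2+4 = 6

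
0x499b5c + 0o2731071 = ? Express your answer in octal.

0x499b5c = 0o22315534 in octal.
Add column by column in base 8, right to left:
  4+1 = 5
  3+7 = 2 carry 1
  5+0+1 = 6
  5+1 = 6
  1+3 = 4
  3+7 = 2 carry 1
  2+2+1 = 5
  2+0 = 2

0o25246625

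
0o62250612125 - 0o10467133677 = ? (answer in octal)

Subtract column by column in base 8:
  5-7 → 6 (borrow)
  2-7-1 → 2 (borrow)
  1-6-1 → 2 (borrow)
  2-3-1 → 6 (borrow)
  1-3-1 → 5 (borrow)
  6-1-1 → 4
  0-7 → 1 (borrow)
  5-6-1 → 6 (borrow)
  2-4-1 → 5 (borrow)
  2-0-1 → 1
  6-1 → 5

0o51561456226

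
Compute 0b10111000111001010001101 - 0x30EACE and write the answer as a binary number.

0b1010111000011110111111

0x30EACE = 0b1100001110101011001110 in binary.
Subtract column by column in base 2:
  1-0 → 1
  0-1 → 1 (borrow)
  1-1-1 → 1 (borrow)
  1-1-1 → 1 (borrow)
  0-0-1 → 1 (borrow)
  0-0-1 → 1 (borrow)
  0-1-1 → 0 (borrow)
  1-1-1 → 1 (borrow)
  0-0-1 → 1 (borrow)
  1-1-1 → 1 (borrow)
  0-0-1 → 1 (borrow)
  0-1-1 → 0 (borrow)
  1-0-1 → 0
  1-1 → 0
  1-1 → 0
  0-1 → 1 (borrow)
  0-0-1 → 1 (borrow)
  0-0-1 → 1 (borrow)
  1-0-1 → 0
  1-0 → 1
  1-1 → 0
  0-1 → 1 (borrow)
  1-0-1 → 0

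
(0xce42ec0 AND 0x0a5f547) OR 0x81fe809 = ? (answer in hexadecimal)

0x8bfec49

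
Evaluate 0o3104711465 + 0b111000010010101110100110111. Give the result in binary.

0b100000000111001111000001101100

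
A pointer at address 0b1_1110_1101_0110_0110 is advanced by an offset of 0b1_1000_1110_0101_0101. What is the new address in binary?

Add column by column in base 2, right to left:
  0+1 = 1
  1+0 = 1
  1+1 = 0 carry 1
  0+0+1 = 1
  0+1 = 1
  1+0 = 1
  1+1 = 0 carry 1
  0+0+1 = 1
  1+0 = 1
  0+1 = 1
  1+1 = 0 carry 1
  1+1+1 = 1 carry 1
  0+0+1 = 1
  1+0 = 1
  1+0 = 1
  1+1 = 0 carry 1
  1+1+1 = 1 carry 1
  final carry 1

0b110111101110111011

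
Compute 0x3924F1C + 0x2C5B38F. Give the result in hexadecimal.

0x65802AB

Add column by column in base 16, right to left:
  C+F = B carry 1
  1+8+1 = A
  F+3 = 2 carry 1
  4+B+1 = 0 carry 1
  2+5+1 = 8
  9+C = 5 carry 1
  3+2+1 = 6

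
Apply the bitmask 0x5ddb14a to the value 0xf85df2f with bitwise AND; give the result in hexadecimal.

0x585910a

AND each hex digit independently (no carries):
  f&5=5, 8&d=8, 5&d=5, d&b=9, f&1=1, 2&4=0, f&a=a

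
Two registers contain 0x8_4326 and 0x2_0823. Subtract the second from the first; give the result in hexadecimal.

Subtract column by column in base 16:
  6-3 → 3
  2-2 → 0
  3-8 → b (borrow)
  4-0-1 → 3
  8-2 → 6

0x63b03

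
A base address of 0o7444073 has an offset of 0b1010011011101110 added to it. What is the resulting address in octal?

0b1010011011101110 = 0o123356 in octal.
Add column by column in base 8, right to left:
  3+6 = 1 carry 1
  7+5+1 = 5 carry 1
  0+3+1 = 4
  4+3 = 7
  4+2 = 6
  4+1 = 5
  7+0 = 7

0o7567451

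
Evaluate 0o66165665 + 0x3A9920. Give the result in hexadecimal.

0x11384D5

0o66165665 = 0xD8EBB5 in hexadecimal.
Add column by column in base 16, right to left:
  5+0 = 5
  B+2 = D
  B+9 = 4 carry 1
  E+9+1 = 8 carry 1
  8+A+1 = 3 carry 1
  D+3+1 = 1 carry 1
  final carry 1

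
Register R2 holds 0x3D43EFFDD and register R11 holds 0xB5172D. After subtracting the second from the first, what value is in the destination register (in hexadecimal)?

Subtract column by column in base 16:
  D-D → 0
  D-2 → B
  F-7 → 8
  F-1 → E
  E-5 → 9
  3-B → 8 (borrow)
  4-0-1 → 3
  D-0 → D
  3-0 → 3

0x3D389E8B0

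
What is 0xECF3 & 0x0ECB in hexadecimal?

0x0CC3

AND each hex digit independently (no carries):
  E&0=0, C&E=C, F&C=C, 3&B=3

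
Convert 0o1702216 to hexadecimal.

0x7848e

Each octal digit is 3 bits: 1=001 7=111 0=000 2=010 2=010 1=001 6=110.
Group the bits into nibbles: 0111 1000 0100 1000 1110 → 7848e.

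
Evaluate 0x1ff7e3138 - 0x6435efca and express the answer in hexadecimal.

0x19b48416e

Subtract column by column in base 16:
  8-a → e (borrow)
  3-c-1 → 6 (borrow)
  1-f-1 → 1 (borrow)
  3-e-1 → 4 (borrow)
  e-5-1 → 8
  7-3 → 4
  f-4 → b
  f-6 → 9
  1-0 → 1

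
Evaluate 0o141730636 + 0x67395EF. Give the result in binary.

0o141730636 = 0b1100001111011000110011110 in binary.
0x67395EF = 0b110011100111001010111101111 in binary.
Add column by column in base 2, right to left:
  0+1 = 1
  1+1 = 0 carry 1
  1+1+1 = 1 carry 1
  1+1+1 = 1 carry 1
  1+0+1 = 0 carry 1
  0+1+1 = 0 carry 1
  0+1+1 = 0 carry 1
  1+1+1 = 1 carry 1
  1+1+1 = 1 carry 1
  0+0+1 = 1
  0+1 = 1
  0+0 = 0
  1+1 = 0 carry 1
  1+0+1 = 0 carry 1
  0+0+1 = 1
  1+1 = 0 carry 1
  1+1+1 = 1 carry 1
  1+1+1 = 1 carry 1
  1+0+1 = 0 carry 1
  0+0+1 = 1
  0+1 = 1
  0+1 = 1
  0+1 = 1
  1+0 = 1
  1+0 = 1
  0+1 = 1
  0+1 = 1

0b111111110110100011110001101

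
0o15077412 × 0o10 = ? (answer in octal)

Multiply each base-8 digit by 8, carrying:
  2×8 = 16 → write 0 carry 2
  1×8+2 = 10 → write 2 carry 1
  4×8+1 = 33 → write 1 carry 4
  7×8+4 = 60 → write 4 carry 7
  7×8+7 = 63 → write 7 carry 7
  0×8+7 = 7 → write 7
  5×8 = 40 → write 0 carry 5
  1×8+5 = 13 → write 5 carry 1
  remaining carry: 1

0o150774120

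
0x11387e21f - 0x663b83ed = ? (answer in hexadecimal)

0xad4c5e32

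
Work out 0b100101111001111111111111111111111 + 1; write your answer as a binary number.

0b100101111010000000000000000000000

The trailing 22 digits are 1 (max in base 2), so adding 1 cascades: they roll to 0 and the next digit up increments.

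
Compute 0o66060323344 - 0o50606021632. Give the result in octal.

0o15252301512

Subtract column by column in base 8:
  4-2 → 2
  4-3 → 1
  3-6 → 5 (borrow)
  3-1-1 → 1
  2-2 → 0
  3-0 → 3
  0-6 → 2 (borrow)
  6-0-1 → 5
  0-6 → 2 (borrow)
  6-0-1 → 5
  6-5 → 1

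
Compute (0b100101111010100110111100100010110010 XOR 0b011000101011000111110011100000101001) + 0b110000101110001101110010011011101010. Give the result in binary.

0b1101101111111101111000001011110000101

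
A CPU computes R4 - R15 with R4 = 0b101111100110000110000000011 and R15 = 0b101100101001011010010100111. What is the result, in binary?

Subtract column by column in base 2:
  1-1 → 0
  1-1 → 0
  0-1 → 1 (borrow)
  0-0-1 → 1 (borrow)
  0-0-1 → 1 (borrow)
  0-1-1 → 0 (borrow)
  0-0-1 → 1 (borrow)
  0-1-1 → 0 (borrow)
  0-0-1 → 1 (borrow)
  0-0-1 → 1 (borrow)
  1-1-1 → 1 (borrow)
  1-0-1 → 0
  0-1 → 1 (borrow)
  0-1-1 → 0 (borrow)
  0-0-1 → 1 (borrow)
  0-1-1 → 0 (borrow)
  1-0-1 → 0
  1-0 → 1
  0-1 → 1 (borrow)
  0-0-1 → 1 (borrow)
  1-1-1 → 1 (borrow)
  1-0-1 → 0
  1-0 → 1
  1-1 → 0
  1-1 → 0
  0-0 → 0
  1-1 → 0

0b10111100101011101011100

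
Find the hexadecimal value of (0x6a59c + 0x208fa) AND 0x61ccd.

Add column by column in base 16, right to left:
  c+a = 6 carry 1
  9+f+1 = 9 carry 1
  5+8+1 = e
  a+0 = a
  6+2 = 8
Sum = 0x8ae96; now AND with 0x61ccd:
  8&6=0, a&1=0, e&c=c, 9&c=8, 6&d=4

0xc84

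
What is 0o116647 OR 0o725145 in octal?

OR each oct digit independently (no carries):
  1|7=7, 1|2=3, 6|5=7, 6|1=7, 4|4=4, 7|5=7

0o737747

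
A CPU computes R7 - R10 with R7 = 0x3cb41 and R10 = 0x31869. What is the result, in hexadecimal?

0xb2d8

Subtract column by column in base 16:
  1-9 → 8 (borrow)
  4-6-1 → d (borrow)
  b-8-1 → 2
  c-1 → b
  3-3 → 0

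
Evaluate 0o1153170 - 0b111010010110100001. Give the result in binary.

0o1153170 = 0b1001101011001111000 in binary.
Subtract column by column in base 2:
  0-1 → 1 (borrow)
  0-0-1 → 1 (borrow)
  0-0-1 → 1 (borrow)
  1-0-1 → 0
  1-0 → 1
  1-1 → 0
  1-0 → 1
  0-1 → 1 (borrow)
  0-1-1 → 0 (borrow)
  1-0-1 → 0
  1-1 → 0
  0-0 → 0
  1-0 → 1
  0-1 → 1 (borrow)
  1-0-1 → 0
  1-1 → 0
  0-1 → 1 (borrow)
  0-1-1 → 0 (borrow)
  1-0-1 → 0

0b10011000011010111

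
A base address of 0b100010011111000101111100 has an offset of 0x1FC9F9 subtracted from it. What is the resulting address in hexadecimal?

0x6A2783

0b100010011111000101111100 = 0x89F17C in hexadecimal.
Subtract column by column in base 16:
  C-9 → 3
  7-F → 8 (borrow)
  1-9-1 → 7 (borrow)
  F-C-1 → 2
  9-F → A (borrow)
  8-1-1 → 6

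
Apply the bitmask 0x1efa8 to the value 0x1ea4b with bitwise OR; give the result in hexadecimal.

0x1efeb

OR each hex digit independently (no carries):
  1|1=1, e|e=e, a|f=f, 4|a=e, b|8=b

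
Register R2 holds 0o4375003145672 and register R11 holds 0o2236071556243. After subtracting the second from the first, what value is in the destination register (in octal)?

Subtract column by column in base 8:
  2-3 → 7 (borrow)
  7-4-1 → 2
  6-2 → 4
  5-6 → 7 (borrow)
  4-5-1 → 6 (borrow)
  1-5-1 → 3 (borrow)
  3-1-1 → 1
  0-7 → 1 (borrow)
  0-0-1 → 7 (borrow)
  5-6-1 → 6 (borrow)
  7-3-1 → 3
  3-2 → 1
  4-2 → 2

0o2136711367427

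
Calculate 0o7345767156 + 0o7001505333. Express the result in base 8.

Add column by column in base 8, right to left:
  6+3 = 1 carry 1
  5+3+1 = 1 carry 1
  1+3+1 = 5
  7+5 = 4 carry 1
  6+0+1 = 7
  7+5 = 4 carry 1
  5+1+1 = 7
  4+0 = 4
  3+0 = 3
  7+7 = 6 carry 1
  final carry 1

0o16347474511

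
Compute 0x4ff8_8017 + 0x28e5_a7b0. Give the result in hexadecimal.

0x78de27c7

Add column by column in base 16, right to left:
  7+0 = 7
  1+b = c
  0+7 = 7
  8+a = 2 carry 1
  8+5+1 = e
  f+e = d carry 1
  f+8+1 = 8 carry 1
  4+2+1 = 7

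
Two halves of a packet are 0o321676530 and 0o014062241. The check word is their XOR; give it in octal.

XOR each oct digit independently (no carries):
  3^0=3, 2^1=3, 1^4=5, 6^0=6, 7^6=1, 6^2=4, 5^2=7, 3^4=7, 0^1=1

0o335614771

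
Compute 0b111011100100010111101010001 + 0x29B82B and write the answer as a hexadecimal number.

0b111011100100010111101010001 = 0x7722F51 in hexadecimal.
Add column by column in base 16, right to left:
  1+B = C
  5+2 = 7
  F+8 = 7 carry 1
  2+B+1 = E
  2+9 = B
  7+2 = 9
  7+0 = 7

0x79BE77C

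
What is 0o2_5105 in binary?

Each octal digit is 3 bits: 2=010 5=101 1=001 0=000 5=101.

0b10101001000101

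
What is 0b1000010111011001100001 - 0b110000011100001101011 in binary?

0b10010011110111110110

Subtract column by column in base 2:
  1-1 → 0
  0-1 → 1 (borrow)
  0-0-1 → 1 (borrow)
  0-1-1 → 0 (borrow)
  0-0-1 → 1 (borrow)
  1-1-1 → 1 (borrow)
  1-1-1 → 1 (borrow)
  0-0-1 → 1 (borrow)
  0-0-1 → 1 (borrow)
  1-0-1 → 0
  1-0 → 1
  0-1 → 1 (borrow)
  1-1-1 → 1 (borrow)
  1-1-1 → 1 (borrow)
  1-0-1 → 0
  0-0 → 0
  1-0 → 1
  0-0 → 0
  0-0 → 0
  0-1 → 1 (borrow)
  0-1-1 → 0 (borrow)
  1-0-1 → 0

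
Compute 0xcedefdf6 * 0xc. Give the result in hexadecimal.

Multiply each base-16 digit by 12, carrying:
  6×12 = 72 → write 8 carry 4
  f×12+4 = 184 → write 8 carry 11
  d×12+11 = 167 → write 7 carry 10
  f×12+10 = 190 → write e carry 11
  e×12+11 = 179 → write 3 carry 11
  d×12+11 = 167 → write 7 carry 10
  e×12+10 = 178 → write 2 carry 11
  c×12+11 = 155 → write b carry 9
  remaining carry: 9

0x9b273e788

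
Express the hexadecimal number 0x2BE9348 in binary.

Expand each hex digit to 4 bits: 2=0010 B=1011 E=1110 9=1001 3=0011 4=0100 8=1000.

0b10101111101001001101001000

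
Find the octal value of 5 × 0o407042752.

0o2443256622

Multiply each base-8 digit by 5, carrying:
  2×5 = 10 → write 2 carry 1
  5×5+1 = 26 → write 2 carry 3
  7×5+3 = 38 → write 6 carry 4
  2×5+4 = 14 → write 6 carry 1
  4×5+1 = 21 → write 5 carry 2
  0×5+2 = 2 → write 2
  7×5 = 35 → write 3 carry 4
  0×5+4 = 4 → write 4
  4×5 = 20 → write 4 carry 2
  remaining carry: 2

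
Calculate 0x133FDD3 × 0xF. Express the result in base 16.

0x120BDF5D

Multiply each base-16 digit by 15, carrying:
  3×15 = 45 → write D carry 2
  D×15+2 = 197 → write 5 carry 12
  D×15+12 = 207 → write F carry 12
  F×15+12 = 237 → write D carry 14
  3×15+14 = 59 → write B carry 3
  3×15+3 = 48 → write 0 carry 3
  1×15+3 = 18 → write 2 carry 1
  remaining carry: 1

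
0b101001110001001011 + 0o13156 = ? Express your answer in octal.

0o531271

0b101001110001001011 = 0o516113 in octal.
Add column by column in base 8, right to left:
  3+6 = 1 carry 1
  1+5+1 = 7
  1+1 = 2
  6+3 = 1 carry 1
  1+1+1 = 3
  5+0 = 5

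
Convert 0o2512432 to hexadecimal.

Each octal digit is 3 bits: 2=010 5=101 1=001 2=010 4=100 3=011 2=010.
Group the bits into nibbles: 1010 1001 0101 0001 1010 → A951A.

0xA951A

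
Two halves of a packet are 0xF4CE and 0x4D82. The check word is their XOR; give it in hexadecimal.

0xB94C

XOR each hex digit independently (no carries):
  F^4=B, 4^D=9, C^8=4, E^2=C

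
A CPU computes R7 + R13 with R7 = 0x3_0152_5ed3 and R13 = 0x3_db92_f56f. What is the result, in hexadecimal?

0x6dce55442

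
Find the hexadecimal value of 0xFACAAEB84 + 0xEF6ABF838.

0x1EA356E3BC

Add column by column in base 16, right to left:
  4+8 = C
  8+3 = B
  B+8 = 3 carry 1
  E+F+1 = E carry 1
  A+B+1 = 6 carry 1
  A+A+1 = 5 carry 1
  C+6+1 = 3 carry 1
  A+F+1 = A carry 1
  F+E+1 = E carry 1
  final carry 1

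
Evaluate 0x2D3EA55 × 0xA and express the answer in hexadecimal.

Multiply each base-16 digit by 10, carrying:
  5×10 = 50 → write 2 carry 3
  5×10+3 = 53 → write 5 carry 3
  A×10+3 = 103 → write 7 carry 6
  E×10+6 = 146 → write 2 carry 9
  3×10+9 = 39 → write 7 carry 2
  D×10+2 = 132 → write 4 carry 8
  2×10+8 = 28 → write C carry 1
  remaining carry: 1

0x1C472752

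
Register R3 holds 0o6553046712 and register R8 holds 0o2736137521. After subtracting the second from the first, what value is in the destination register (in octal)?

0o3614707171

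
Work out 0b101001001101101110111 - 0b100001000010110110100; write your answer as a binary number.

0b1000001010111000011

Subtract column by column in base 2:
  1-0 → 1
  1-0 → 1
  1-1 → 0
  0-0 → 0
  1-1 → 0
  1-1 → 0
  1-0 → 1
  0-1 → 1 (borrow)
  1-1-1 → 1 (borrow)
  1-0-1 → 0
  0-1 → 1 (borrow)
  1-0-1 → 0
  1-0 → 1
  0-0 → 0
  0-0 → 0
  1-1 → 0
  0-0 → 0
  0-0 → 0
  1-0 → 1
  0-0 → 0
  1-1 → 0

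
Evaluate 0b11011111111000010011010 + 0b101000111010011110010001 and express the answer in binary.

0b1000100111001100000101011

Add column by column in base 2, right to left:
  0+1 = 1
  1+0 = 1
  0+0 = 0
  1+0 = 1
  1+1 = 0 carry 1
  0+0+1 = 1
  0+0 = 0
  1+1 = 0 carry 1
  0+1+1 = 0 carry 1
  0+1+1 = 0 carry 1
  0+1+1 = 0 carry 1
  0+0+1 = 1
  1+0 = 1
  1+1 = 0 carry 1
  1+0+1 = 0 carry 1
  1+1+1 = 1 carry 1
  1+1+1 = 1 carry 1
  1+1+1 = 1 carry 1
  1+0+1 = 0 carry 1
  1+0+1 = 0 carry 1
  0+0+1 = 1
  1+1 = 0 carry 1
  1+0+1 = 0 carry 1
  0+1+1 = 0 carry 1
  final carry 1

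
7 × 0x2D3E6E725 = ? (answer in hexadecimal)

Multiply each base-16 digit by 7, carrying:
  5×7 = 35 → write 3 carry 2
  2×7+2 = 16 → write 0 carry 1
  7×7+1 = 50 → write 2 carry 3
  E×7+3 = 101 → write 5 carry 6
  6×7+6 = 48 → write 0 carry 3
  E×7+3 = 101 → write 5 carry 6
  3×7+6 = 27 → write B carry 1
  D×7+1 = 92 → write C carry 5
  2×7+5 = 19 → write 3 carry 1
  remaining carry: 1

0x13CB505203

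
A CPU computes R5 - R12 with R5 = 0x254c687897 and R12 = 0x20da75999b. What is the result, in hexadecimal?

0x471f2defc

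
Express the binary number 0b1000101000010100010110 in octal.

Group the bits in threes: 001 000 101 000 010 100 010 110 → 10502426.

0o10502426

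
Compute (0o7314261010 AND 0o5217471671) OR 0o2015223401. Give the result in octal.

0o7215263411

0o7314261010 AND 0o5217471671 = 0o5214061010.
Then OR with 0o2015223401.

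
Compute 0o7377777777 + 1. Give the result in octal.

The trailing 8 digits are 7 (max in base 8), so adding 1 cascades: they roll to 0 and the next digit up increments.

0o7400000000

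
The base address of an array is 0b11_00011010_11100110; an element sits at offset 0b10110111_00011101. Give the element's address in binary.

0b111101001000000011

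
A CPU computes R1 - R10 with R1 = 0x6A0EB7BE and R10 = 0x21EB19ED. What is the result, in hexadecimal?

Subtract column by column in base 16:
  E-D → 1
  B-E → D (borrow)
  7-9-1 → D (borrow)
  B-1-1 → 9
  E-B → 3
  0-E → 2 (borrow)
  A-1-1 → 8
  6-2 → 4

0x48239DD1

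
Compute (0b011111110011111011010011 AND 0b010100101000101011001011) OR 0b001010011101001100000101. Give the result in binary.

0b11110111101101111000111

0b011111110011111011010011 AND 0b010100101000101011001011 = 0b010100100000101011000011.
Then OR with 0b001010011101001100000101.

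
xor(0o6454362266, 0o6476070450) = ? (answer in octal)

XOR each oct digit independently (no carries):
  6^6=0, 4^4=0, 5^7=2, 4^6=2, 3^0=3, 6^7=1, 2^0=2, 2^4=6, 6^5=3, 6^0=6

0o0022312636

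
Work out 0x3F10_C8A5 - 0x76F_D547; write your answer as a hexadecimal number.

0x37A0F35E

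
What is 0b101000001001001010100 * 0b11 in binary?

0b1111000011011011111100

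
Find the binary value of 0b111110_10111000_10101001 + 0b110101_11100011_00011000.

Add column by column in base 2, right to left:
  1+0 = 1
  0+0 = 0
  0+0 = 0
  1+1 = 0 carry 1
  0+1+1 = 0 carry 1
  1+0+1 = 0 carry 1
  0+0+1 = 1
  1+0 = 1
  0+1 = 1
  0+1 = 1
  0+0 = 0
  1+0 = 1
  1+0 = 1
  1+1 = 0 carry 1
  0+1+1 = 0 carry 1
  1+1+1 = 1 carry 1
  0+1+1 = 0 carry 1
  1+0+1 = 0 carry 1
  1+1+1 = 1 carry 1
  1+0+1 = 0 carry 1
  1+1+1 = 1 carry 1
  1+1+1 = 1 carry 1
  final carry 1

0b11101001001101111000001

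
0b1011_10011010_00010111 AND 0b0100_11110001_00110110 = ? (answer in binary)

0b00001001000000010110

AND bit by bit (1 only where both bits are 1):
  10111001101000010111
& 01001111000100110110
= 00001001000000010110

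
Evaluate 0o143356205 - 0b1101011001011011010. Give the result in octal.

0o141624653

0b1101011001011011010 = 0o1531332 in octal.
Subtract column by column in base 8:
  5-2 → 3
  0-3 → 5 (borrow)
  2-3-1 → 6 (borrow)
  6-1-1 → 4
  5-3 → 2
  3-5 → 6 (borrow)
  3-1-1 → 1
  4-0 → 4
  1-0 → 1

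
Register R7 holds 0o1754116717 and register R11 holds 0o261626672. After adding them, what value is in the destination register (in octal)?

0o2235745611

Add column by column in base 8, right to left:
  7+2 = 1 carry 1
  1+7+1 = 1 carry 1
  7+6+1 = 6 carry 1
  6+6+1 = 5 carry 1
  1+2+1 = 4
  1+6 = 7
  4+1 = 5
  5+6 = 3 carry 1
  7+2+1 = 2 carry 1
  1+0+1 = 2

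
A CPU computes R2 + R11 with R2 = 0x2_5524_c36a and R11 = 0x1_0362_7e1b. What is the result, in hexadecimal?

0x358874185

Add column by column in base 16, right to left:
  a+b = 5 carry 1
  6+1+1 = 8
  3+e = 1 carry 1
  c+7+1 = 4 carry 1
  4+2+1 = 7
  2+6 = 8
  5+3 = 8
  5+0 = 5
  2+1 = 3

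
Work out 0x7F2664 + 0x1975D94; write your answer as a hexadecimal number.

0x21683F8

Add column by column in base 16, right to left:
  4+4 = 8
  6+9 = F
  6+D = 3 carry 1
  2+5+1 = 8
  F+7 = 6 carry 1
  7+9+1 = 1 carry 1
  0+1+1 = 2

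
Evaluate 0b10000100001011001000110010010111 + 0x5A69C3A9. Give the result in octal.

0o33645450100

0b10000100001011001000110010010111 = 0o20413106227 in octal.
0x5A69C3A9 = 0o13232341651 in octal.
Add column by column in base 8, right to left:
  7+1 = 0 carry 1
  2+5+1 = 0 carry 1
  2+6+1 = 1 carry 1
  6+1+1 = 0 carry 1
  0+4+1 = 5
  1+3 = 4
  3+2 = 5
  1+3 = 4
  4+2 = 6
  0+3 = 3
  2+1 = 3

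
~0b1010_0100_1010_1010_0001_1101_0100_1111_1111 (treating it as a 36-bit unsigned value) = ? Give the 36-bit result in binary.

0b010110110101010111100010101100000000

Invert each bit: 101001001010101000011101010011111111 → 010110110101010111100010101100000000.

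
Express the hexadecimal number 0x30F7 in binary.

Expand each hex digit to 4 bits: 3=0011 0=0000 F=1111 7=0111.

0b11000011110111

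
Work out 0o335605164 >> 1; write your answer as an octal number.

1 bits is not a whole number of base-8 digits; in binary: 11011101110000101001110100 >> 1 = 1101110111000010100111010.

0o156702472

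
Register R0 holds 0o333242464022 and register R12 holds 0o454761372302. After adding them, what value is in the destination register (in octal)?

Add column by column in base 8, right to left:
  2+2 = 4
  2+0 = 2
  0+3 = 3
  4+2 = 6
  6+7 = 5 carry 1
  4+3+1 = 0 carry 1
  2+1+1 = 4
  4+6 = 2 carry 1
  2+7+1 = 2 carry 1
  3+4+1 = 0 carry 1
  3+5+1 = 1 carry 1
  3+4+1 = 0 carry 1
  final carry 1

0o1010224056324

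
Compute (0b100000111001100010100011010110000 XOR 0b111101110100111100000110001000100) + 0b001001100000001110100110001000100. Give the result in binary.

0b100110101101101101001011100111000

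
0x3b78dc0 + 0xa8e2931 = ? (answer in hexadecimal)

0xe45b6f1

Add column by column in base 16, right to left:
  0+1 = 1
  c+3 = f
  d+9 = 6 carry 1
  8+2+1 = b
  7+e = 5 carry 1
  b+8+1 = 4 carry 1
  3+a+1 = e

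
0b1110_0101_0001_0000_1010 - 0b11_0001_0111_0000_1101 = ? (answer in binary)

0b10110011100111111101

Subtract column by column in base 2:
  0-1 → 1 (borrow)
  1-0-1 → 0
  0-1 → 1 (borrow)
  1-1-1 → 1 (borrow)
  0-0-1 → 1 (borrow)
  0-0-1 → 1 (borrow)
  0-0-1 → 1 (borrow)
  0-0-1 → 1 (borrow)
  1-1-1 → 1 (borrow)
  0-1-1 → 0 (borrow)
  0-1-1 → 0 (borrow)
  0-0-1 → 1 (borrow)
  1-1-1 → 1 (borrow)
  0-0-1 → 1 (borrow)
  1-0-1 → 0
  0-0 → 0
  0-1 → 1 (borrow)
  1-1-1 → 1 (borrow)
  1-0-1 → 0
  1-0 → 1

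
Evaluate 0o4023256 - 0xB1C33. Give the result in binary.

0o4023256 = 0b100000010011010101110 in binary.
0xB1C33 = 0b10110001110000110011 in binary.
Subtract column by column in base 2:
  0-1 → 1 (borrow)
  1-1-1 → 1 (borrow)
  1-0-1 → 0
  1-0 → 1
  0-1 → 1 (borrow)
  1-1-1 → 1 (borrow)
  0-0-1 → 1 (borrow)
  1-0-1 → 0
  0-0 → 0
  1-0 → 1
  1-1 → 0
  0-1 → 1 (borrow)
  0-1-1 → 0 (borrow)
  1-0-1 → 0
  0-0 → 0
  0-0 → 0
  0-1 → 1 (borrow)
  0-1-1 → 0 (borrow)
  0-0-1 → 1 (borrow)
  0-1-1 → 0 (borrow)
  1-0-1 → 0

0b1010000101001111011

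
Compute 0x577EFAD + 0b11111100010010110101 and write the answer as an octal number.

0x577EFAD = 0o535767655 in octal.
0b11111100010010110101 = 0o3742265 in octal.
Add column by column in base 8, right to left:
  5+5 = 2 carry 1
  5+6+1 = 4 carry 1
  6+2+1 = 1 carry 1
  7+2+1 = 2 carry 1
  6+4+1 = 3 carry 1
  7+7+1 = 7 carry 1
  5+3+1 = 1 carry 1
  3+0+1 = 4
  5+0 = 5

0o541732142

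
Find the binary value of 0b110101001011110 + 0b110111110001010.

0b1101100111101000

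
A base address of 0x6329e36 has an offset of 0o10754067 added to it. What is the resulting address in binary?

0b110010101100111011001101101

0x6329e36 = 0b110001100101001111000110110 in binary.
0o10754067 = 0b1000111101100000110111 in binary.
Add column by column in base 2, right to left:
  0+1 = 1
  1+1 = 0 carry 1
  1+1+1 = 1 carry 1
  0+0+1 = 1
  1+1 = 0 carry 1
  1+1+1 = 1 carry 1
  0+0+1 = 1
  0+0 = 0
  0+0 = 0
  1+0 = 1
  1+0 = 1
  1+1 = 0 carry 1
  1+1+1 = 1 carry 1
  0+0+1 = 1
  0+1 = 1
  1+1 = 0 carry 1
  0+1+1 = 0 carry 1
  1+1+1 = 1 carry 1
  0+0+1 = 1
  0+0 = 0
  1+0 = 1
  1+1 = 0 carry 1
  0+0+1 = 1
  0+0 = 0
  0+0 = 0
  1+0 = 1
  1+0 = 1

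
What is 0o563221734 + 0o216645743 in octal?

Add column by column in base 8, right to left:
  4+3 = 7
  3+4 = 7
  7+7 = 6 carry 1
  1+5+1 = 7
  2+4 = 6
  2+6 = 0 carry 1
  3+6+1 = 2 carry 1
  6+1+1 = 0 carry 1
  5+2+1 = 0 carry 1
  final carry 1

0o1002067677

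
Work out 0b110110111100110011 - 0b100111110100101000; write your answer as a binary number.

0b1111001000001011

Subtract column by column in base 2:
  1-0 → 1
  1-0 → 1
  0-0 → 0
  0-1 → 1 (borrow)
  1-0-1 → 0
  1-1 → 0
  0-0 → 0
  0-0 → 0
  1-1 → 0
  1-0 → 1
  1-1 → 0
  1-1 → 0
  0-1 → 1 (borrow)
  1-1-1 → 1 (borrow)
  1-1-1 → 1 (borrow)
  0-0-1 → 1 (borrow)
  1-0-1 → 0
  1-1 → 0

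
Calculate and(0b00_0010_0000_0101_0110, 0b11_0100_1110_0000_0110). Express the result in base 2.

AND bit by bit (1 only where both bits are 1):
  000010000001010110
& 110100111000000110
= 000000000000000110

0b000000000000000110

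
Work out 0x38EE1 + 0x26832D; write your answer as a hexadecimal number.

0x2A120E

Add column by column in base 16, right to left:
  1+D = E
  E+2 = 0 carry 1
  E+3+1 = 2 carry 1
  8+8+1 = 1 carry 1
  3+6+1 = A
  0+2 = 2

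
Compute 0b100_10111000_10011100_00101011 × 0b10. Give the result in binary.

Multiply each base-2 digit by 2, carrying:
  1×2 = 2 → write 0 carry 1
  1×2+1 = 3 → write 1 carry 1
  0×2+1 = 1 → write 1
  1×2 = 2 → write 0 carry 1
  0×2+1 = 1 → write 1
  1×2 = 2 → write 0 carry 1
  0×2+1 = 1 → write 1
  0×2 = 0 → write 0
  0×2 = 0 → write 0
  0×2 = 0 → write 0
  1×2 = 2 → write 0 carry 1
  1×2+1 = 3 → write 1 carry 1
  1×2+1 = 3 → write 1 carry 1
  0×2+1 = 1 → write 1
  0×2 = 0 → write 0
  1×2 = 2 → write 0 carry 1
  0×2+1 = 1 → write 1
  0×2 = 0 → write 0
  0×2 = 0 → write 0
  1×2 = 2 → write 0 carry 1
  1×2+1 = 3 → write 1 carry 1
  1×2+1 = 3 → write 1 carry 1
  0×2+1 = 1 → write 1
  1×2 = 2 → write 0 carry 1
  0×2+1 = 1 → write 1
  0×2 = 0 → write 0
  1×2 = 2 → write 0 carry 1
  remaining carry: 1

0b1001011100010011100001010110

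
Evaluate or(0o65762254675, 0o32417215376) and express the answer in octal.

OR each oct digit independently (no carries):
  6|3=7, 5|2=7, 7|4=7, 6|1=7, 2|7=7, 2|2=2, 5|1=5, 4|5=5, 6|3=7, 7|7=7, 5|6=7

0o77777255777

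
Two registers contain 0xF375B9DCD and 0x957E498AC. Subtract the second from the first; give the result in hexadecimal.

Subtract column by column in base 16:
  D-C → 1
  C-A → 2
  D-8 → 5
  9-9 → 0
  B-4 → 7
  5-E → 7 (borrow)
  7-7-1 → F (borrow)
  3-5-1 → D (borrow)
  F-9-1 → 5

0x5DF770521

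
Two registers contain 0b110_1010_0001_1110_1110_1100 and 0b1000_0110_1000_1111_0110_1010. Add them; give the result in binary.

Add column by column in base 2, right to left:
  0+0 = 0
  0+1 = 1
  1+0 = 1
  1+1 = 0 carry 1
  0+0+1 = 1
  1+1 = 0 carry 1
  1+1+1 = 1 carry 1
  1+0+1 = 0 carry 1
  0+1+1 = 0 carry 1
  1+1+1 = 1 carry 1
  1+1+1 = 1 carry 1
  1+1+1 = 1 carry 1
  1+0+1 = 0 carry 1
  0+0+1 = 1
  0+0 = 0
  0+1 = 1
  0+0 = 0
  1+1 = 0 carry 1
  0+1+1 = 0 carry 1
  1+0+1 = 0 carry 1
  0+0+1 = 1
  1+0 = 1
  1+0 = 1
  0+1 = 1

0b111100001010111001010110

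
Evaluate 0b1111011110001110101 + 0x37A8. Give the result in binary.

0b1111111010000011101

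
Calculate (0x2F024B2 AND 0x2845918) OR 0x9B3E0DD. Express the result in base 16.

0x2F024B2 AND 0x2845918 = 0x2800010.
Then OR with 0x9B3E0DD.

0xBB3E0DD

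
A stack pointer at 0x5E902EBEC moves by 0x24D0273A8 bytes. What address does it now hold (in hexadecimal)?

0x836055F94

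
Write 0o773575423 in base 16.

Each octal digit is 3 bits: 7=111 7=111 3=011 5=101 7=111 5=101 4=100 2=010 3=011.
Group the bits into nibbles: 0111 1110 1110 1111 1011 0001 0011 → 7EEFB13.

0x7EEFB13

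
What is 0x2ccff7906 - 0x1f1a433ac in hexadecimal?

Subtract column by column in base 16:
  6-c → a (borrow)
  0-a-1 → 5 (borrow)
  9-3-1 → 5
  7-3 → 4
  f-4 → b
  f-a → 5
  c-1 → b
  c-f → d (borrow)
  2-1-1 → 0

0xdb5b455a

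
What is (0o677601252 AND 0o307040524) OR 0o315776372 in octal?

0o317776372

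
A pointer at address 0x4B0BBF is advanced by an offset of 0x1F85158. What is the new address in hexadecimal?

0x2435D17

Add column by column in base 16, right to left:
  F+8 = 7 carry 1
  B+5+1 = 1 carry 1
  B+1+1 = D
  0+5 = 5
  B+8 = 3 carry 1
  4+F+1 = 4 carry 1
  0+1+1 = 2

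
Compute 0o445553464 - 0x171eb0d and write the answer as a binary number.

0o445553464 = 0b100100101101101011100110100 in binary.
0x171eb0d = 0b1011100011110101100001101 in binary.
Subtract column by column in base 2:
  0-1 → 1 (borrow)
  0-0-1 → 1 (borrow)
  1-1-1 → 1 (borrow)
  0-1-1 → 0 (borrow)
  1-0-1 → 0
  1-0 → 1
  0-0 → 0
  0-0 → 0
  1-1 → 0
  1-1 → 0
  1-0 → 1
  0-1 → 1 (borrow)
  1-0-1 → 0
  0-1 → 1 (borrow)
  1-1-1 → 1 (borrow)
  1-1-1 → 1 (borrow)
  0-1-1 → 0 (borrow)
  1-0-1 → 0
  1-0 → 1
  0-0 → 0
  1-1 → 0
  0-1 → 1 (borrow)
  0-1-1 → 0 (borrow)
  1-0-1 → 0
  0-1 → 1 (borrow)
  0-0-1 → 1 (borrow)
  1-0-1 → 0

0b11001001001110110000100111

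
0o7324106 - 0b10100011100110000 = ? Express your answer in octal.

0b10100011100110000 = 0o243460 in octal.
Subtract column by column in base 8:
  6-0 → 6
  0-6 → 2 (borrow)
  1-4-1 → 4 (borrow)
  4-3-1 → 0
  2-4 → 6 (borrow)
  3-2-1 → 0
  7-0 → 7

0o7060426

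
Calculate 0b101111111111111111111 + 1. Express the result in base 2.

0b110000000000000000000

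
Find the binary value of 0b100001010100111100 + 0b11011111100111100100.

Add column by column in base 2, right to left:
  0+0 = 0
  0+0 = 0
  1+1 = 0 carry 1
  1+0+1 = 0 carry 1
  1+0+1 = 0 carry 1
  1+1+1 = 1 carry 1
  0+1+1 = 0 carry 1
  0+1+1 = 0 carry 1
  1+1+1 = 1 carry 1
  0+0+1 = 1
  1+0 = 1
  0+1 = 1
  1+1 = 0 carry 1
  0+1+1 = 0 carry 1
  0+1+1 = 0 carry 1
  0+1+1 = 0 carry 1
  0+1+1 = 0 carry 1
  1+0+1 = 0 carry 1
  0+1+1 = 0 carry 1
  0+1+1 = 0 carry 1
  final carry 1

0b100000000111100100000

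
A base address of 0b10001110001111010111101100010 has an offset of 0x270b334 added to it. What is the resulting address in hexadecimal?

0x14386296

0b10001110001111010111101100010 = 0x11c7af62 in hexadecimal.
Add column by column in base 16, right to left:
  2+4 = 6
  6+3 = 9
  f+3 = 2 carry 1
  a+b+1 = 6 carry 1
  7+0+1 = 8
  c+7 = 3 carry 1
  1+2+1 = 4
  1+0 = 1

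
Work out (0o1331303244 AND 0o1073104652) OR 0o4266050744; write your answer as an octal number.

0o5277150744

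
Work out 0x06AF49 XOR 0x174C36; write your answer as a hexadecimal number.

XOR each hex digit independently (no carries):
  0^1=1, 6^7=1, A^4=E, F^C=3, 4^3=7, 9^6=F

0x11E37F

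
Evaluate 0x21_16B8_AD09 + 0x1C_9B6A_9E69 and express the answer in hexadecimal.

Add column by column in base 16, right to left:
  9+9 = 2 carry 1
  0+6+1 = 7
  D+E = B carry 1
  A+9+1 = 4 carry 1
  8+A+1 = 3 carry 1
  B+6+1 = 2 carry 1
  6+B+1 = 2 carry 1
  1+9+1 = B
  1+C = D
  2+1 = 3

0x3DB2234B72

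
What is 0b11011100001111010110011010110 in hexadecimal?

Group the bits into nibbles: 0001 1011 1000 0111 1010 1100 1101 0110 → 1B87ACD6.

0x1B87ACD6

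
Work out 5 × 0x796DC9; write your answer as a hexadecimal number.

0x25F24ED

Multiply each base-16 digit by 5, carrying:
  9×5 = 45 → write D carry 2
  C×5+2 = 62 → write E carry 3
  D×5+3 = 68 → write 4 carry 4
  6×5+4 = 34 → write 2 carry 2
  9×5+2 = 47 → write F carry 2
  7×5+2 = 37 → write 5 carry 2
  remaining carry: 2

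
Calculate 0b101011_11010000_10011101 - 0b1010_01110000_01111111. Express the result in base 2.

Subtract column by column in base 2:
  1-1 → 0
  0-1 → 1 (borrow)
  1-1-1 → 1 (borrow)
  1-1-1 → 1 (borrow)
  1-1-1 → 1 (borrow)
  0-1-1 → 0 (borrow)
  0-1-1 → 0 (borrow)
  1-0-1 → 0
  0-0 → 0
  0-0 → 0
  0-0 → 0
  0-0 → 0
  1-1 → 0
  0-1 → 1 (borrow)
  1-1-1 → 1 (borrow)
  1-0-1 → 0
  1-0 → 1
  1-1 → 0
  0-0 → 0
  1-1 → 0
  0-0 → 0
  1-0 → 1

0b1000010110000000011110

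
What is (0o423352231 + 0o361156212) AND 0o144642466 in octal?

Add column by column in base 8, right to left:
  1+2 = 3
  3+1 = 4
  2+2 = 4
  2+6 = 0 carry 1
  5+5+1 = 3 carry 1
  3+1+1 = 5
  3+1 = 4
  2+6 = 0 carry 1
  4+3+1 = 0 carry 1
  final carry 1
Sum = 0o1004530443; now AND with 0o144642466:
  1&0=0, 0&1=0, 0&4=0, 4&4=4, 5&6=4, 3&4=0, 0&2=0, 4&4=4, 4&6=4, 3&6=2

0o4400442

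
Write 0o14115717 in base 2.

0b1100001001101111001111

Each octal digit is 3 bits: 1=001 4=100 1=001 1=001 5=101 7=111 1=001 7=111.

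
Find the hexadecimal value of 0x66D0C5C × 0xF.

0x6063B964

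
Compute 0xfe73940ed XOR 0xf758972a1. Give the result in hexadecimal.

0x092b0324c

XOR each hex digit independently (no carries):
  f^f=0, e^7=9, 7^5=2, 3^8=b, 9^9=0, 4^7=3, 0^2=2, e^a=4, d^1=c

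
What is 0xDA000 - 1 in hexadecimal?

The trailing 3 digits are 0, so subtracting 1 borrows through: they become F and the next digit up decrements.

0xD9FFF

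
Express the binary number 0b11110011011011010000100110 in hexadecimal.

0x3CDB426

Group the bits into nibbles: 0011 1100 1101 1011 0100 0010 0110 → 3CDB426.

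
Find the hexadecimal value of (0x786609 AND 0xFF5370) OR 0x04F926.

0x786609 AND 0xFF5370 = 0x784200.
Then OR with 0x04F926.

0x7CFB26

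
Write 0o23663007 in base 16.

0x4f6607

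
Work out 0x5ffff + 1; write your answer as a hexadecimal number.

0x60000

The trailing 4 digits are F (max in base 16), so adding 1 cascades: they roll to 0 and the next digit up increments.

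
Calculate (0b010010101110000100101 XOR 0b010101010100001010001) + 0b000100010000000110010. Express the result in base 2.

0b1100001010010100110

First 0b010010101110000100101 XOR 0b010101010100001010001 = 0b000111111010001110100.
Add column by column in base 2, right to left:
  0+0 = 0
  0+1 = 1
  1+0 = 1
  0+0 = 0
  1+1 = 0 carry 1
  1+1+1 = 1 carry 1
  1+0+1 = 0 carry 1
  0+0+1 = 1
  0+0 = 0
  0+0 = 0
  1+0 = 1
  0+0 = 0
  1+0 = 1
  1+1 = 0 carry 1
  1+0+1 = 0 carry 1
  1+0+1 = 0 carry 1
  1+0+1 = 0 carry 1
  1+1+1 = 1 carry 1
  final carry 1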